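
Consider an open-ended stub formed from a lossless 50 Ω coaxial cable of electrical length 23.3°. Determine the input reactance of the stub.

X_in ≈ -116 Ω (capacitive)

tan(βl) = 0.431
For an open-ended stub, Z_in = −jZ_0·cot(βl) = −jZ_0/tan(βl)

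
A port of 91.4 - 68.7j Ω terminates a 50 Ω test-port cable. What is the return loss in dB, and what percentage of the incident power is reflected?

RL ≈ 5.84 dB; 26% of incident power reflected

Γ = (41.4 − j68.7)/(141.4 − j68.7), |Γ| = 0.51
RL = −20·log₁₀(0.51) = 5.84 dB
P_refl/P_inc = |Γ|² = 0.26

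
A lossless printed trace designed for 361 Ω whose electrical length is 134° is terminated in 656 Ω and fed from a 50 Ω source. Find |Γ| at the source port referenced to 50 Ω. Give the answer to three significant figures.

tan(βl) = -1.04
Z_in = Z_0·(Z_L + jZ_0·tanβl)/(Z_0 + jZ_L·tanβl) = 299 + j190 Ω
Γ_s = (Z_in − Z_s)/(Z_in + Z_s) = (249 + j190)/(349 + j190), |Γ_s| = 0.788

|Γ| ≈ 0.788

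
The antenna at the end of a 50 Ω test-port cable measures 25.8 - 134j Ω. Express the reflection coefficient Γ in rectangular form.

Γ ≈ 0.68 − j0.565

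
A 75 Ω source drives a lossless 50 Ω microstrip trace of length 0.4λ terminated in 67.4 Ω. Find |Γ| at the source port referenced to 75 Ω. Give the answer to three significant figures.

|Γ| ≈ 0.211

βl = 2π × 0.4 = 144°
tan(βl) = -0.727
Z_in = Z_0·(Z_L + jZ_0·tanβl)/(Z_0 + jZ_L·tanβl) = 52.6 + j15.2 Ω
Γ_s = (Z_in − Z_s)/(Z_in + Z_s) = (-22.4 + j15.2)/(128 + j15.2), |Γ_s| = 0.211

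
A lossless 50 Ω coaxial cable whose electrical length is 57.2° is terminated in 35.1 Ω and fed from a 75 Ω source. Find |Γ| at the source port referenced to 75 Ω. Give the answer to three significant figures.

|Γ| ≈ 0.207

tan(βl) = 1.55
Z_in = Z_0·(Z_L + jZ_0·tanβl)/(Z_0 + jZ_L·tanβl) = 54.7 + j18 Ω
Γ_s = (Z_in − Z_s)/(Z_in + Z_s) = (-20.3 + j18)/(130 + j18), |Γ_s| = 0.207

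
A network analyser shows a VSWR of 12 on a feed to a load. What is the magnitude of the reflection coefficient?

|Γ| = (S − 1)/(S + 1) = (12 − 1)/(12 + 1) = 11/13

|Γ| ≈ 0.846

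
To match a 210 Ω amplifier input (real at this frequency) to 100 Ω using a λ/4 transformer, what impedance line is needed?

Z_qwt ≈ 145 Ω

Z_qwt = √(Z_0·R_L) = √(100 × 210) = √21000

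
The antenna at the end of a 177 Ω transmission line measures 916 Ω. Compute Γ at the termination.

Γ = 0.676

Γ = (Z_L − Z_0)/(Z_L + Z_0) = (916 − 177)/(916 + 177) = 739/1093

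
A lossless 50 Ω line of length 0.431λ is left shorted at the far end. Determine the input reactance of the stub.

βl = 2π × 0.431 = 155°
tan(βl) = -0.463
For a shorted stub, Z_in = jZ_0·tan(βl)

X_in ≈ -23.1 Ω (capacitive)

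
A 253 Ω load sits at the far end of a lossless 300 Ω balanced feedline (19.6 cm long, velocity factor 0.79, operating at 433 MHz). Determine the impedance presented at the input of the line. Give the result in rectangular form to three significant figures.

Z_in ≈ 307 − j51.3 Ω

λ = v/f = 0.79·c / 433 MHz = 0.547 m
βl = 2π·l/λ = 2π × 0.358 = 129°
tan(βl) = tan(129°) = -1.24
Z_in = Z_0·(Z_L + jZ_0·tanβl)/(Z_0 + jZ_L·tanβl)
     = 300·(253 − j372)/(300 − j313)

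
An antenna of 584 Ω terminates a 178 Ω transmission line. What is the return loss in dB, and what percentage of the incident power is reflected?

Γ = (584 − 178)/(584 + 178) = 0.533
RL = −20·log₁₀(0.533) = 5.47 dB
P_refl/P_inc = |Γ|² = 0.284

RL ≈ 5.47 dB; 28.4% of incident power reflected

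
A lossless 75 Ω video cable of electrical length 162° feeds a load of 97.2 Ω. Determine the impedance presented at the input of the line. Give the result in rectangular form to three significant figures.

Z_in ≈ 91.3 + j14.1 Ω

tan(βl) = tan(162°) = -0.325
Z_in = Z_0·(Z_L + jZ_0·tanβl)/(Z_0 + jZ_L·tanβl)
     = 75·(97.2 − j24.4)/(75 − j31.6)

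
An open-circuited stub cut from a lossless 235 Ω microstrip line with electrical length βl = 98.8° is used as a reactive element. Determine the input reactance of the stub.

X_in ≈ 36.4 Ω (inductive)

tan(βl) = -6.46
For an open-circuited stub, Z_in = −jZ_0·cot(βl) = −jZ_0/tan(βl)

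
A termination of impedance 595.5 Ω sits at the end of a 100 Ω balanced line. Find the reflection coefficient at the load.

Γ = (Z_L − Z_0)/(Z_L + Z_0) = (595.5 − 100)/(595.5 + 100) = 495.5/695.5

Γ = 0.712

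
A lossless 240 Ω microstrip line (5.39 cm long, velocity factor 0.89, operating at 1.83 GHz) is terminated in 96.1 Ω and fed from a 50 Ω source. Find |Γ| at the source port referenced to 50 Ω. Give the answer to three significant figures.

|Γ| ≈ 0.764

λ = v/f = 0.89·c / 1.83 GHz = 0.146 m
βl = 2π·l/λ = 2π × 0.369 = 133°
tan(βl) = -1.07
Z_in = Z_0·(Z_L + jZ_0·tanβl)/(Z_0 + jZ_L·tanβl) = 174 − j182 Ω
Γ_s = (Z_in − Z_s)/(Z_in + Z_s) = (124 − j182)/(224 − j182), |Γ_s| = 0.764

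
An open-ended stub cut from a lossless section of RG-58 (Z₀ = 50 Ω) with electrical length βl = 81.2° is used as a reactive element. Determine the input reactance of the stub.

tan(βl) = 6.46
For an open-ended stub, Z_in = −jZ_0·cot(βl) = −jZ_0/tan(βl)

X_in ≈ -7.74 Ω (capacitive)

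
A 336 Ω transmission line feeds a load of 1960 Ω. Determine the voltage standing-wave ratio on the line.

VSWR ≈ 5.83

Γ = (1960 − 336)/(1960 + 336) = 0.707
VSWR = (1 + 0.707)/(1 − 0.707)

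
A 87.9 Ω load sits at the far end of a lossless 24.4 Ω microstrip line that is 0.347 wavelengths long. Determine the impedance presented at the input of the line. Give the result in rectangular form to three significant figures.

Z_in ≈ 9.71 + j15.2 Ω

βl = 2π × 0.347 = 125°
tan(βl) = tan(125°) = -1.43
Z_in = Z_0·(Z_L + jZ_0·tanβl)/(Z_0 + jZ_L·tanβl)
     = 24.4·(87.9 − j35)/(24.4 − j126)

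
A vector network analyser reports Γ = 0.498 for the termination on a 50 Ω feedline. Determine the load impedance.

Z_L = Z_0·(1 + Γ)/(1 − Γ) = 50·(1.5)/(0.502)

Z_L ≈ 149 Ω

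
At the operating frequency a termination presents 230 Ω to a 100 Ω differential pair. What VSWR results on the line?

VSWR ≈ 2.3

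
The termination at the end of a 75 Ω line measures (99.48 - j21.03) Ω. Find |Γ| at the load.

|Γ| ≈ 0.184

Γ = (Z_L − Z_0)/(Z_L + Z_0) = (24.48 − j21.03)/(174.5 − j21.03)
|Γ| = 32.3/176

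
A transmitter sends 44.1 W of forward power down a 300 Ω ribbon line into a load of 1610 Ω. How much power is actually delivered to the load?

Γ = (1610 − 300)/(1610 + 300) = 0.686
|Γ|² = 0.47
P_refl = |Γ|²·P_inc = 20.7 W, P_del = (1 − |Γ|²)·P_inc = 23.4 W

P_delivered ≈ 23.4 W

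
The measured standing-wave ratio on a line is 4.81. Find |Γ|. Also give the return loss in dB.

|Γ| = (S − 1)/(S + 1) = (4.81 − 1)/(4.81 + 1) = 3.81/5.81
RL = −20·log₁₀|Γ| = −20·log₁₀(0.656)

|Γ| ≈ 0.656; return loss ≈ 3.67 dB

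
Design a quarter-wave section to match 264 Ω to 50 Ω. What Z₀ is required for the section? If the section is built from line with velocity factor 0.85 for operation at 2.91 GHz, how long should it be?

Z_qwt ≈ 115 Ω; length ≈ 2.19 cm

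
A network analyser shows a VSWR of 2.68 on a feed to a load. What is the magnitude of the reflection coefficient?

|Γ| ≈ 0.457

|Γ| = (S − 1)/(S + 1) = (2.68 − 1)/(2.68 + 1) = 1.68/3.68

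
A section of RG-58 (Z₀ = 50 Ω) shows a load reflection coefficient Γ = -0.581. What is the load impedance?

Z_L ≈ 13.3 Ω

Z_L = Z_0·(1 + Γ)/(1 − Γ) = 50·(0.419)/(1.58)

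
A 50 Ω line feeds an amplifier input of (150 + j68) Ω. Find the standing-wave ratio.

VSWR ≈ 3.68

Γ = (Z_L − Z_0)/(Z_L + Z_0) = (100 + j68)/(200 + j68)
|Γ| = 121/211 = 0.572
VSWR = (1 + |Γ|)/(1 − |Γ|) = 1.57/0.428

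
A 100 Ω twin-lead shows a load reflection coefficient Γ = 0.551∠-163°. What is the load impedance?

Z_L ≈ 29.5 − j13.7 Ω

Z_L = Z_0·(1 + Γ)/(1 − Γ) = 100·(0.473 − j0.161)/(1.53 + j0.161)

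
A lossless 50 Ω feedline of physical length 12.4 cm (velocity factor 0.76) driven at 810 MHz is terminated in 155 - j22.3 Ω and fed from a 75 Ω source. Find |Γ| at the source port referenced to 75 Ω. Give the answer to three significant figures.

λ = v/f = 0.76·c / 810 MHz = 0.281 m
βl = 2π·l/λ = 2π × 0.441 = 159°
tan(βl) = -0.392
Z_in = Z_0·(Z_L + jZ_0·tanβl)/(Z_0 + jZ_L·tanβl) = 82.9 + j71.3 Ω
Γ_s = (Z_in − Z_s)/(Z_in + Z_s) = (7.86 + j71.3)/(158 + j71.3), |Γ_s| = 0.414

|Γ| ≈ 0.414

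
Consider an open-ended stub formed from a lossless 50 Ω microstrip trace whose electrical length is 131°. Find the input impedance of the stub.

Z_in ≈ +j43.5 Ω

tan(βl) = -1.15
For an open-ended stub, Z_in = −jZ_0·cot(βl) = −jZ_0/tan(βl)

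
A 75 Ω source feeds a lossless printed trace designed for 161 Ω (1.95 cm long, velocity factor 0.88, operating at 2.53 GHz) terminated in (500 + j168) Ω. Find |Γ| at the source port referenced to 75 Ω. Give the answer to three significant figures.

|Γ| ≈ 0.521

λ = v/f = 0.88·c / 2.53 GHz = 0.104 m
βl = 2π·l/λ = 2π × 0.187 = 67.3°
tan(βl) = 2.39
Z_in = Z_0·(Z_L + jZ_0·tanβl)/(Z_0 + jZ_L·tanβl) = 58.6 − j79.2 Ω
Γ_s = (Z_in − Z_s)/(Z_in + Z_s) = (-16.4 − j79.2)/(134 − j79.2), |Γ_s| = 0.521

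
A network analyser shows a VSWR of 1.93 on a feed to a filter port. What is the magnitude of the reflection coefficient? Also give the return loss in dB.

|Γ| = (S − 1)/(S + 1) = (1.93 − 1)/(1.93 + 1) = 0.93/2.93
RL = −20·log₁₀|Γ| = −20·log₁₀(0.317)

|Γ| ≈ 0.317; return loss ≈ 9.97 dB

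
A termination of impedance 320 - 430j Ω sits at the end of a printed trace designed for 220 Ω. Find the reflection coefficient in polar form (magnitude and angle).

Γ ≈ 0.64 ∠ -38.4°

Γ = (Z_L − Z_0)/(Z_L + Z_0) = (100 − j430)/(540 − j430)
|Γ| = 441/690 = 0.64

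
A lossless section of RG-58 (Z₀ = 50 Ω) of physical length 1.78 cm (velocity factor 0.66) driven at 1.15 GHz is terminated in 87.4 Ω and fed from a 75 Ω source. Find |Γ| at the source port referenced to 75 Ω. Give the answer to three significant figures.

|Γ| ≈ 0.295

λ = v/f = 0.66·c / 1.15 GHz = 0.172 m
βl = 2π·l/λ = 2π × 0.103 = 37.2°
tan(βl) = 0.76
Z_in = Z_0·(Z_L + jZ_0·tanβl)/(Z_0 + jZ_L·tanβl) = 49.9 − j28.3 Ω
Γ_s = (Z_in − Z_s)/(Z_in + Z_s) = (-25.1 − j28.3)/(125 − j28.3), |Γ_s| = 0.295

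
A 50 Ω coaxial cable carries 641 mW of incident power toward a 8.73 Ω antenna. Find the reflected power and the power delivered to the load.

P_reflected ≈ 317 mW; P_delivered ≈ 324 mW

Γ = (8.73 − 50)/(8.73 + 50) = -0.703
|Γ|² = 0.494
P_refl = |Γ|²·P_inc = 317 mW, P_del = (1 − |Γ|²)·P_inc = 324 mW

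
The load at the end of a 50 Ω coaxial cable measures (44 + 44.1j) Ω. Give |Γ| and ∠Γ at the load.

Γ ≈ 0.429 ∠ 72.6°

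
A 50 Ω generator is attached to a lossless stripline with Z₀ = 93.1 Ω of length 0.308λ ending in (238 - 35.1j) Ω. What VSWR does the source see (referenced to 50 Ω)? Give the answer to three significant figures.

βl = 2π × 0.308 = 111°
tan(βl) = -2.62
Z_in = Z_0·(Z_L + jZ_0·tanβl)/(Z_0 + jZ_L·tanβl) = 41.7 + j35.4 Ω
Γ_s = (Z_in − Z_s)/(Z_in + Z_s) = (-8.28 + j35.4)/(91.7 + j35.4), |Γ_s| = 0.37
VSWR = (1 + |Γ_s|)/(1 − |Γ_s|)

VSWR ≈ 2.18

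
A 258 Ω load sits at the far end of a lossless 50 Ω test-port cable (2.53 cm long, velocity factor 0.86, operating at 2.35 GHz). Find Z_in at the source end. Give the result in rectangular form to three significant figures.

Z_in ≈ 9.83 − j5.94 Ω

λ = v/f = 0.86·c / 2.35 GHz = 0.11 m
βl = 2π·l/λ = 2π × 0.23 = 83°
tan(βl) = tan(83°) = 8.1
Z_in = Z_0·(Z_L + jZ_0·tanβl)/(Z_0 + jZ_L·tanβl)
     = 50·(258 + j405)/(50 + j2090)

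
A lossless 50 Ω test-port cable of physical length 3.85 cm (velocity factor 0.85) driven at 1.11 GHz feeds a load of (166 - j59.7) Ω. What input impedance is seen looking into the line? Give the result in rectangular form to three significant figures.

λ = v/f = 0.85·c / 1.11 GHz = 0.23 m
βl = 2π·l/λ = 2π × 0.168 = 60.3°
tan(βl) = tan(60.3°) = 1.76
Z_in = Z_0·(Z_L + jZ_0·tanβl)/(Z_0 + jZ_L·tanβl)
     = 50·(166 + j28.1)/(155 + j291)

Z_in ≈ 15.6 − j20.2 Ω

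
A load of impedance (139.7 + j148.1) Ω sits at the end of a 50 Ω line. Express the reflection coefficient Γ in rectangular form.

Γ = (Z_L − Z_0)/(Z_L + Z_0) = (89.7 + j148.1)/(189.7 + j148.1)

Γ ≈ 0.672 + j0.256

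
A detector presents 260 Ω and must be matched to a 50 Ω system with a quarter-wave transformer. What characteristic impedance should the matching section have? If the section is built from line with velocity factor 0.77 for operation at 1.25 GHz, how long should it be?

Z_qwt = √(Z_0·R_L) = √(50 × 260) = √13000
λ = 0.77·c/f = 0.185 m, so l = λ/4 = 0.0462 m

Z_qwt ≈ 114 Ω; length ≈ 4.62 cm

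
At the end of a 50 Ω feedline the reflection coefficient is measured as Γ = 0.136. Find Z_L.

Z_L ≈ 65.7 Ω

Z_L = Z_0·(1 + Γ)/(1 − Γ) = 50·(1.14)/(0.864)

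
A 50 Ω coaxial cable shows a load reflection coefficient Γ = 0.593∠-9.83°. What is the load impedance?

Z_L ≈ 177 − j55.3 Ω

Z_L = Z_0·(1 + Γ)/(1 − Γ) = 50·(1.58 − j0.101)/(0.416 + j0.101)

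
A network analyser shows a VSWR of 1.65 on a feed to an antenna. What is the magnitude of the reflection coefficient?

|Γ| = (S − 1)/(S + 1) = (1.65 − 1)/(1.65 + 1) = 0.65/2.65

|Γ| ≈ 0.245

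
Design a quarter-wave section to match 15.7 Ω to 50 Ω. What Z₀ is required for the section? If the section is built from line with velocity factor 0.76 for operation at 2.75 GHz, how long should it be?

Z_qwt ≈ 28 Ω; length ≈ 2.07 cm

Z_qwt = √(Z_0·R_L) = √(50 × 15.7) = √785
λ = 0.76·c/f = 0.0829 m, so l = λ/4 = 0.0207 m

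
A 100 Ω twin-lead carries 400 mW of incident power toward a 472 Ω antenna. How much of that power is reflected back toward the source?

Γ = (472 − 100)/(472 + 100) = 0.65
|Γ|² = 0.423
P_refl = |Γ|²·P_inc = 169 mW, P_del = (1 − |Γ|²)·P_inc = 231 mW

P_reflected ≈ 169 mW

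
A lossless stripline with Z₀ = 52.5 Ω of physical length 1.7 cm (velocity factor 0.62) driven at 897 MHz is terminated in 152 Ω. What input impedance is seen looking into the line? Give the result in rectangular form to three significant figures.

λ = v/f = 0.62·c / 897 MHz = 0.207 m
βl = 2π·l/λ = 2π × 0.082 = 29.5°
tan(βl) = tan(29.5°) = 0.566
Z_in = Z_0·(Z_L + jZ_0·tanβl)/(Z_0 + jZ_L·tanβl)
     = 52.5·(152 + j29.7)/(52.5 + j86)

Z_in ≈ 54.4 − j59.5 Ω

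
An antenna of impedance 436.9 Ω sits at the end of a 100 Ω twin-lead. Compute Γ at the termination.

Γ = 0.627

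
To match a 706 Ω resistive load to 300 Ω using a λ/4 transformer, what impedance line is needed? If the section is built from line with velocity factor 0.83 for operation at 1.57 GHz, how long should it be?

Z_qwt ≈ 460 Ω; length ≈ 3.96 cm

Z_qwt = √(Z_0·R_L) = √(300 × 706) = √211800
λ = 0.83·c/f = 0.159 m, so l = λ/4 = 0.0396 m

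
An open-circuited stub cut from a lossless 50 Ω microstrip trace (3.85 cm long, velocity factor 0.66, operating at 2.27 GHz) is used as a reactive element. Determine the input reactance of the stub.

X_in ≈ 130 Ω (inductive)

λ = v/f = 0.66·c / 2.27 GHz = 0.0872 m
βl = 2π·l/λ = 2π × 0.441 = 159°
tan(βl) = -0.386
For an open-circuited stub, Z_in = −jZ_0·cot(βl) = −jZ_0/tan(βl)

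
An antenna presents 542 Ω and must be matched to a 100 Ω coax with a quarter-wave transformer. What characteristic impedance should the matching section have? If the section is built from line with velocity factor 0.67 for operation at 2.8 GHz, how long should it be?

Z_qwt = √(Z_0·R_L) = √(100 × 542) = √54200
λ = 0.67·c/f = 0.0718 m, so l = λ/4 = 0.0179 m

Z_qwt ≈ 233 Ω; length ≈ 1.79 cm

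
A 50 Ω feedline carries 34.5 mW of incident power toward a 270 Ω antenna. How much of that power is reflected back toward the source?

P_reflected ≈ 16.3 mW

Γ = (270 − 50)/(270 + 50) = 0.688
|Γ|² = 0.473
P_refl = |Γ|²·P_inc = 16.3 mW, P_del = (1 − |Γ|²)·P_inc = 18.2 mW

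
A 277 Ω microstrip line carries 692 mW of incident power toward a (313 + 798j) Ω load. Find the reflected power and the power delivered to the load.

|Γ| = |(36 + j798)/(590 + j798)| = 0.805
|Γ|² = 0.648
P_refl = |Γ|²·P_inc = 448 mW, P_del = (1 − |Γ|²)·P_inc = 244 mW

P_reflected ≈ 448 mW; P_delivered ≈ 244 mW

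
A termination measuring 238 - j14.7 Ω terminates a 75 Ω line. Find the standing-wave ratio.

Γ = (Z_L − Z_0)/(Z_L + Z_0) = (163 − j14.7)/(313 − j14.7)
|Γ| = 164/313 = 0.522
VSWR = (1 + |Γ|)/(1 − |Γ|) = 1.52/0.478

VSWR ≈ 3.19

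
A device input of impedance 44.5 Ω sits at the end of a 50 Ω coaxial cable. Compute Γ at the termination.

Γ = -0.0582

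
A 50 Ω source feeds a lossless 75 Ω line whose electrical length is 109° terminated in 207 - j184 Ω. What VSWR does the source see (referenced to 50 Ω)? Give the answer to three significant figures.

tan(βl) = -2.9
Z_in = Z_0·(Z_L + jZ_0·tanβl)/(Z_0 + jZ_L·tanβl) = 19.2 + j40.5 Ω
Γ_s = (Z_in − Z_s)/(Z_in + Z_s) = (-30.8 + j40.5)/(69.2 + j40.5), |Γ_s| = 0.635
VSWR = (1 + |Γ_s|)/(1 − |Γ_s|)

VSWR ≈ 4.47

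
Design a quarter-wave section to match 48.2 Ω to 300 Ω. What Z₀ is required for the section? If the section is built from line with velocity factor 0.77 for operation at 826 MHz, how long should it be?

Z_qwt ≈ 120 Ω; length ≈ 6.99 cm

Z_qwt = √(Z_0·R_L) = √(300 × 48.2) = √14460
λ = 0.77·c/f = 0.28 m, so l = λ/4 = 0.0699 m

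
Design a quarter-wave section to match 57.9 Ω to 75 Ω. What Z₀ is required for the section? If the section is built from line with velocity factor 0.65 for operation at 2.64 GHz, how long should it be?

Z_qwt ≈ 65.9 Ω; length ≈ 1.85 cm

Z_qwt = √(Z_0·R_L) = √(75 × 57.9) = √4342
λ = 0.65·c/f = 0.0739 m, so l = λ/4 = 0.0185 m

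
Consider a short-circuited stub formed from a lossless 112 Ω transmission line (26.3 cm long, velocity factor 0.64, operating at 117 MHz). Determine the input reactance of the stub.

λ = v/f = 0.64·c / 117 MHz = 1.64 m
βl = 2π·l/λ = 2π × 0.16 = 57.7°
tan(βl) = 1.58
For a short-circuited stub, Z_in = jZ_0·tan(βl)

X_in ≈ 177 Ω (inductive)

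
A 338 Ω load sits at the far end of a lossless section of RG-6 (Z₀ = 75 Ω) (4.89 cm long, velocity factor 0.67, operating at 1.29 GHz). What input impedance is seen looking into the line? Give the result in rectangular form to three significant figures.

Z_in ≈ 19.5 + j30 Ω

λ = v/f = 0.67·c / 1.29 GHz = 0.156 m
βl = 2π·l/λ = 2π × 0.314 = 113°
tan(βl) = tan(113°) = -2.36
Z_in = Z_0·(Z_L + jZ_0·tanβl)/(Z_0 + jZ_L·tanβl)
     = 75·(338 − j177)/(75 − j797)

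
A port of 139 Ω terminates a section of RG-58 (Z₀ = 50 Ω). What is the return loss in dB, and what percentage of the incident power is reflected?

RL ≈ 6.54 dB; 22.2% of incident power reflected

Γ = (139 − 50)/(139 + 50) = 0.471
RL = −20·log₁₀(0.471) = 6.54 dB
P_refl/P_inc = |Γ|² = 0.222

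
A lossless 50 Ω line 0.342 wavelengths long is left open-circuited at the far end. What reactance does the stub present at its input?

βl = 2π × 0.342 = 123°
tan(βl) = -1.53
For an open-circuited stub, Z_in = −jZ_0·cot(βl) = −jZ_0/tan(βl)

X_in ≈ 32.6 Ω (inductive)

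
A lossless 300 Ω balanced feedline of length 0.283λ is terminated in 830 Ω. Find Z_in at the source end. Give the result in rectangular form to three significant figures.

Z_in ≈ 113 + j54.6 Ω

βl = 2π × 0.283 = 102°
tan(βl) = tan(102°) = -4.75
Z_in = Z_0·(Z_L + jZ_0·tanβl)/(Z_0 + jZ_L·tanβl)
     = 300·(830 − j1430)/(300 − j3950)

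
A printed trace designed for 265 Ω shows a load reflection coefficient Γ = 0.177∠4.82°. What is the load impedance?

Z_L ≈ 378 + j11.6 Ω

Z_L = Z_0·(1 + Γ)/(1 − Γ) = 265·(1.18 + j0.0149)/(0.824 − j0.0149)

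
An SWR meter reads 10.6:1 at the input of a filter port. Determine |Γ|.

|Γ| = (S − 1)/(S + 1) = (10.6 − 1)/(10.6 + 1) = 9.6/11.6

|Γ| ≈ 0.828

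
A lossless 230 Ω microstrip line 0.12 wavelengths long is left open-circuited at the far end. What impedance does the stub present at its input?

Z_in ≈ −j245 Ω

βl = 2π × 0.12 = 43.2°
tan(βl) = 0.939
For an open-circuited stub, Z_in = −jZ_0·cot(βl) = −jZ_0/tan(βl)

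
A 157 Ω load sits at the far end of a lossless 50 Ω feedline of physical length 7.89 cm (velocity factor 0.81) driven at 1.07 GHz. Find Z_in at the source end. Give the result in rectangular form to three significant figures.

λ = v/f = 0.81·c / 1.07 GHz = 0.227 m
βl = 2π·l/λ = 2π × 0.347 = 125°
tan(βl) = tan(125°) = -1.42
Z_in = Z_0·(Z_L + jZ_0·tanβl)/(Z_0 + jZ_L·tanβl)
     = 50·(157 − j71.2)/(50 − j224)

Z_in ≈ 22.6 + j30 Ω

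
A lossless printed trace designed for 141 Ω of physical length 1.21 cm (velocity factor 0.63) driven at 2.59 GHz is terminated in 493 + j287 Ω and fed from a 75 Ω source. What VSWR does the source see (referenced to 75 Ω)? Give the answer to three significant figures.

λ = v/f = 0.63·c / 2.59 GHz = 0.073 m
βl = 2π·l/λ = 2π × 0.166 = 59.7°
tan(βl) = 1.71
Z_in = Z_0·(Z_L + jZ_0·tanβl)/(Z_0 + jZ_L·tanβl) = 46.2 − j102 Ω
Γ_s = (Z_in − Z_s)/(Z_in + Z_s) = (-28.8 − j102)/(121 − j102), |Γ_s| = 0.668
VSWR = (1 + |Γ_s|)/(1 − |Γ_s|)

VSWR ≈ 5.02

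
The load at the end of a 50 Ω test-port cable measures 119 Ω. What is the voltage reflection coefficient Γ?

Γ = (Z_L − Z_0)/(Z_L + Z_0) = (119 − 50)/(119 + 50) = 69/169

Γ = 0.408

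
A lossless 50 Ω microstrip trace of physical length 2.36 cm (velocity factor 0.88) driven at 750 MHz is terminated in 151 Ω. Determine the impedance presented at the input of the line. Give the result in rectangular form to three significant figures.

Z_in ≈ 64 − j64.3 Ω

λ = v/f = 0.88·c / 750 MHz = 0.352 m
βl = 2π·l/λ = 2π × 0.067 = 24.1°
tan(βl) = tan(24.1°) = 0.448
Z_in = Z_0·(Z_L + jZ_0·tanβl)/(Z_0 + jZ_L·tanβl)
     = 50·(151 + j22.4)/(50 + j67.7)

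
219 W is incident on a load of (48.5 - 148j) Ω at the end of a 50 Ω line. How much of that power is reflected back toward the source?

P_reflected ≈ 152 W

|Γ| = |(-1.5 − j148)/(98.5 − j148)| = 0.833
|Γ|² = 0.693
P_refl = |Γ|²·P_inc = 152 W, P_del = (1 − |Γ|²)·P_inc = 67.2 W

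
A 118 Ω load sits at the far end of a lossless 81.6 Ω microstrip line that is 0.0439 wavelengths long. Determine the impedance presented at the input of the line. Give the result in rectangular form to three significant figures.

βl = 2π × 0.0439 = 15.8°
tan(βl) = tan(15.8°) = 0.283
Z_in = Z_0·(Z_L + jZ_0·tanβl)/(Z_0 + jZ_L·tanβl)
     = 81.6·(118 + j23.1)/(81.6 + j33.4)

Z_in ≈ 109 − j21.6 Ω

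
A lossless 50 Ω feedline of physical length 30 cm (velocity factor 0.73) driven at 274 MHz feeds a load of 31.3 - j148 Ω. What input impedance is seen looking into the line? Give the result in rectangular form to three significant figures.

λ = v/f = 0.73·c / 274 MHz = 0.799 m
βl = 2π·l/λ = 2π × 0.375 = 135°
tan(βl) = tan(135°) = -0.996
Z_in = Z_0·(Z_L + jZ_0·tanβl)/(Z_0 + jZ_L·tanβl)
     = 50·(31.3 − j198)/(-97.4 − j31.2)

Z_in ≈ 14.9 + j96.8 Ω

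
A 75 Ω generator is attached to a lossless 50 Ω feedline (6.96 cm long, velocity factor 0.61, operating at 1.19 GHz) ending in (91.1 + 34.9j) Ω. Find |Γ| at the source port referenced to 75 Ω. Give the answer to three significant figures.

|Γ| ≈ 0.335

λ = v/f = 0.61·c / 1.19 GHz = 0.154 m
βl = 2π·l/λ = 2π × 0.453 = 163°
tan(βl) = -0.307
Z_in = Z_0·(Z_L + jZ_0·tanβl)/(Z_0 + jZ_L·tanβl) = 55.8 + j41.8 Ω
Γ_s = (Z_in − Z_s)/(Z_in + Z_s) = (-19.2 + j41.8)/(131 + j41.8), |Γ_s| = 0.335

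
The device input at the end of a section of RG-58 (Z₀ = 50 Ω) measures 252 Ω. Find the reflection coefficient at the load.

Γ = 0.669

Γ = (Z_L − Z_0)/(Z_L + Z_0) = (252 − 50)/(252 + 50) = 202/302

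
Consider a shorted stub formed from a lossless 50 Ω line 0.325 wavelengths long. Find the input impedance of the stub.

βl = 2π × 0.325 = 117°
tan(βl) = -1.96
For a shorted stub, Z_in = jZ_0·tan(βl)

Z_in ≈ −j98.1 Ω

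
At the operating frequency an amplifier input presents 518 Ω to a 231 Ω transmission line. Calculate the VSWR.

Γ = (518 − 231)/(518 + 231) = 0.383
VSWR = (1 + 0.383)/(1 − 0.383)

VSWR ≈ 2.24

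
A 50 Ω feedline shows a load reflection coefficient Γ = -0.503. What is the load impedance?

Z_L = Z_0·(1 + Γ)/(1 − Γ) = 50·(0.497)/(1.5)

Z_L ≈ 16.5 Ω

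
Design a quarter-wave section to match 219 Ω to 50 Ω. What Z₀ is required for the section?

Z_qwt = √(Z_0·R_L) = √(50 × 219) = √10950

Z_qwt ≈ 105 Ω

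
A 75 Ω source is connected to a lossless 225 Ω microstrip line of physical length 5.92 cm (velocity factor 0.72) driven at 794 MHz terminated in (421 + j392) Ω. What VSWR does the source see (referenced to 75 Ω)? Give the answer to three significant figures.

VSWR ≈ 3.81

λ = v/f = 0.72·c / 794 MHz = 0.272 m
βl = 2π·l/λ = 2π × 0.218 = 78.3°
tan(βl) = 4.85
Z_in = Z_0·(Z_L + jZ_0·tanβl)/(Z_0 + jZ_L·tanβl) = 74.9 − j108 Ω
Γ_s = (Z_in − Z_s)/(Z_in + Z_s) = (-0.0982 − j108)/(150 − j108), |Γ_s| = 0.584
VSWR = (1 + |Γ_s|)/(1 − |Γ_s|)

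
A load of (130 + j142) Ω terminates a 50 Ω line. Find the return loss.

RL ≈ 2.96 dB

Γ = (80 + j142)/(180 + j142), |Γ| = 0.711
RL = −20·log₁₀|Γ| = −20·log₁₀(0.711)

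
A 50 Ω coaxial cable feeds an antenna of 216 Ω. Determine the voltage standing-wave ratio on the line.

VSWR ≈ 4.32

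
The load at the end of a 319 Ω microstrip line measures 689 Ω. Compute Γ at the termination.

Γ = (Z_L − Z_0)/(Z_L + Z_0) = (689 − 319)/(689 + 319) = 370/1008

Γ = 0.367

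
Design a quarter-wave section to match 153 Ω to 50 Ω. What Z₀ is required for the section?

Z_qwt = √(Z_0·R_L) = √(50 × 153) = √7650

Z_qwt ≈ 87.5 Ω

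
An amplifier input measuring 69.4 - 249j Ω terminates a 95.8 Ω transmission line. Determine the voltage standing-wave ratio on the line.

Γ = (Z_L − Z_0)/(Z_L + Z_0) = (-26.4 − j249)/(165.2 − j249)
|Γ| = 250/299 = 0.838
VSWR = (1 + |Γ|)/(1 − |Γ|) = 1.84/0.162

VSWR ≈ 11.3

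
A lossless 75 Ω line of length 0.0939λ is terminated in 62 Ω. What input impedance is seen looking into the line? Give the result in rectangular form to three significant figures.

Z_in ≈ 68.7 + j12.2 Ω

βl = 2π × 0.0939 = 33.8°
tan(βl) = tan(33.8°) = 0.67
Z_in = Z_0·(Z_L + jZ_0·tanβl)/(Z_0 + jZ_L·tanβl)
     = 75·(62 + j50.2)/(75 + j41.5)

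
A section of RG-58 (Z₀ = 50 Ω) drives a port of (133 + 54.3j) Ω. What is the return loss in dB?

RL ≈ 5.69 dB

Γ = (83 + j54.3)/(183 + j54.3), |Γ| = 0.52
RL = −20·log₁₀|Γ| = −20·log₁₀(0.52)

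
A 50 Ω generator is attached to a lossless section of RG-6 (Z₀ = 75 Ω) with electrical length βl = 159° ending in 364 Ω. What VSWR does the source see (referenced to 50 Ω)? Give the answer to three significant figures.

tan(βl) = -0.384
Z_in = Z_0·(Z_L + jZ_0·tanβl)/(Z_0 + jZ_L·tanβl) = 93.4 + j145 Ω
Γ_s = (Z_in − Z_s)/(Z_in + Z_s) = (43.4 + j145)/(143 + j145), |Γ_s| = 0.743
VSWR = (1 + |Γ_s|)/(1 − |Γ_s|)

VSWR ≈ 6.77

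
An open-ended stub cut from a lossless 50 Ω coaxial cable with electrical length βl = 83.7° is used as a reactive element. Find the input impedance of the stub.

Z_in ≈ −j5.52 Ω

tan(βl) = 9.06
For an open-ended stub, Z_in = −jZ_0·cot(βl) = −jZ_0/tan(βl)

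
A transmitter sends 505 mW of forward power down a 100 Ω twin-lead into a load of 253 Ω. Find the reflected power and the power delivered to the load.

Γ = (253 − 100)/(253 + 100) = 0.433
|Γ|² = 0.188
P_refl = |Γ|²·P_inc = 94.9 mW, P_del = (1 − |Γ|²)·P_inc = 410 mW

P_reflected ≈ 94.9 mW; P_delivered ≈ 410 mW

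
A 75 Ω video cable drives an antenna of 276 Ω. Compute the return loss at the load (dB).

Γ = (276 − 75)/(276 + 75) = 0.573
RL = −20·log₁₀|Γ| = −20·log₁₀(0.573)

RL ≈ 4.84 dB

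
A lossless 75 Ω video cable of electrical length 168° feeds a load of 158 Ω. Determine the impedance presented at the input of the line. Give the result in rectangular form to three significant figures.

Z_in ≈ 138 + j45.7 Ω

tan(βl) = tan(168°) = -0.213
Z_in = Z_0·(Z_L + jZ_0·tanβl)/(Z_0 + jZ_L·tanβl)
     = 75·(158 − j15.9)/(75 − j33.6)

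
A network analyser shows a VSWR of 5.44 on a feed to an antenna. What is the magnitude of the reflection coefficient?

|Γ| ≈ 0.689

|Γ| = (S − 1)/(S + 1) = (5.44 − 1)/(5.44 + 1) = 4.44/6.44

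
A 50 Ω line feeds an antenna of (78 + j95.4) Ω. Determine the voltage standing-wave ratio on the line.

VSWR ≈ 4.3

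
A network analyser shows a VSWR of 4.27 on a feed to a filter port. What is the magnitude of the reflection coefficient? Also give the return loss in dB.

|Γ| = (S − 1)/(S + 1) = (4.27 − 1)/(4.27 + 1) = 3.27/5.27
RL = −20·log₁₀|Γ| = −20·log₁₀(0.62)

|Γ| ≈ 0.62; return loss ≈ 4.15 dB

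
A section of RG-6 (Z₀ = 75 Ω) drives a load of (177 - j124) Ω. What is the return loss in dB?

Γ = (102 − j124)/(252 − j124), |Γ| = 0.572
RL = −20·log₁₀|Γ| = −20·log₁₀(0.572)

RL ≈ 4.86 dB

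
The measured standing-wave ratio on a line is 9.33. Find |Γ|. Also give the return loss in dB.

|Γ| = (S − 1)/(S + 1) = (9.33 − 1)/(9.33 + 1) = 8.33/10.3
RL = −20·log₁₀|Γ| = −20·log₁₀(0.806)

|Γ| ≈ 0.806; return loss ≈ 1.87 dB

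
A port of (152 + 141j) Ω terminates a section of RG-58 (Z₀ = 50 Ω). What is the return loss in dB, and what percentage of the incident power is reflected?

Γ = (102 + j141)/(202 + j141), |Γ| = 0.706
RL = −20·log₁₀(0.706) = 3.02 dB
P_refl/P_inc = |Γ|² = 0.499

RL ≈ 3.02 dB; 49.9% of incident power reflected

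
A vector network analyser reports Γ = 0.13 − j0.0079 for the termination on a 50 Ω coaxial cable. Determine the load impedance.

Z_L = Z_0·(1 + Γ)/(1 − Γ) = 50·(1.13 − j0.0079)/(0.87 + j0.0079)

Z_L ≈ 64.9 − j1.04 Ω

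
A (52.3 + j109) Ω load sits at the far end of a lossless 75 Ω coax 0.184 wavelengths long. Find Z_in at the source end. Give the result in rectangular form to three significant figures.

βl = 2π × 0.184 = 66.2°
tan(βl) = tan(66.2°) = 2.27
Z_in = Z_0·(Z_L + jZ_0·tanβl)/(Z_0 + jZ_L·tanβl)
     = 75·(52.3 + j279)/(-173 + j119)

Z_in ≈ 41.3 − j93 Ω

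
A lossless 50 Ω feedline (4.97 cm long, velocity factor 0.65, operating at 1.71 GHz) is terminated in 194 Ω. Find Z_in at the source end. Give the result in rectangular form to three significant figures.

Z_in ≈ 61.3 + j80.2 Ω

λ = v/f = 0.65·c / 1.71 GHz = 0.114 m
βl = 2π·l/λ = 2π × 0.436 = 157°
tan(βl) = tan(157°) = -0.427
Z_in = Z_0·(Z_L + jZ_0·tanβl)/(Z_0 + jZ_L·tanβl)
     = 50·(194 − j21.3)/(50 − j82.8)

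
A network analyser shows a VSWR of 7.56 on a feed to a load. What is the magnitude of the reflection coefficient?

|Γ| = (S − 1)/(S + 1) = (7.56 − 1)/(7.56 + 1) = 6.56/8.56

|Γ| ≈ 0.766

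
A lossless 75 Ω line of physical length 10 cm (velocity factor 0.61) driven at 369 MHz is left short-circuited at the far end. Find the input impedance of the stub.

Z_in ≈ +j239 Ω

λ = v/f = 0.61·c / 369 MHz = 0.496 m
βl = 2π·l/λ = 2π × 0.202 = 72.6°
tan(βl) = 3.19
For a short-circuited stub, Z_in = jZ_0·tan(βl)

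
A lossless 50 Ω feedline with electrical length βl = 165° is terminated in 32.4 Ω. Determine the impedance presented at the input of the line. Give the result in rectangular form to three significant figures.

Z_in ≈ 33.7 − j7.54 Ω

tan(βl) = tan(165°) = -0.268
Z_in = Z_0·(Z_L + jZ_0·tanβl)/(Z_0 + jZ_L·tanβl)
     = 50·(32.4 − j13.4)/(50 − j8.68)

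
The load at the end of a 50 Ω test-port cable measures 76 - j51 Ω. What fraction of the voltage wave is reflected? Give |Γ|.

|Γ| ≈ 0.421

Γ = (Z_L − Z_0)/(Z_L + Z_0) = (26 − j51)/(126 − j51)
|Γ| = 57.2/136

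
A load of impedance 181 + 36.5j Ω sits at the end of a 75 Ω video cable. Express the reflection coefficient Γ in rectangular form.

Γ = (Z_L − Z_0)/(Z_L + Z_0) = (106 + j36.5)/(256 + j36.5)

Γ ≈ 0.426 + j0.0819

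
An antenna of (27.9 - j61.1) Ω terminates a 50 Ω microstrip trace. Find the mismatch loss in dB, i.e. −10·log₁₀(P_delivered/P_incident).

mismatch loss ≈ 2.45 dB

Γ = (-22.1 − j61.1)/(77.9 − j61.1), |Γ| = 0.656
|Γ|² = 0.431, so P_del/P_inc = 1 − |Γ|² = 0.569
ML = −10·log₁₀(1 − |Γ|²)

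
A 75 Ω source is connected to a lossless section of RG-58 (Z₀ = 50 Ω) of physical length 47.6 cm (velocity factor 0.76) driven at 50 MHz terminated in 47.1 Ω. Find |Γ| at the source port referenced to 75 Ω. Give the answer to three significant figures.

λ = v/f = 0.76·c / 50 MHz = 4.56 m
βl = 2π·l/λ = 2π × 0.104 = 37.6°
tan(βl) = 0.77
Z_in = Z_0·(Z_L + jZ_0·tanβl)/(Z_0 + jZ_L·tanβl) = 49.2 + j2.84 Ω
Γ_s = (Z_in − Z_s)/(Z_in + Z_s) = (-25.8 + j2.84)/(124 + j2.84), |Γ_s| = 0.209

|Γ| ≈ 0.209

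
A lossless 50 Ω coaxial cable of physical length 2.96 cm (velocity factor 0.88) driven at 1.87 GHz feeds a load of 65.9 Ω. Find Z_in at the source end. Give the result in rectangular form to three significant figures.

λ = v/f = 0.88·c / 1.87 GHz = 0.141 m
βl = 2π·l/λ = 2π × 0.21 = 75.5°
tan(βl) = tan(75.5°) = 3.86
Z_in = Z_0·(Z_L + jZ_0·tanβl)/(Z_0 + jZ_L·tanβl)
     = 50·(65.9 + j193)/(50 + j254)

Z_in ≈ 39 − j5.29 Ω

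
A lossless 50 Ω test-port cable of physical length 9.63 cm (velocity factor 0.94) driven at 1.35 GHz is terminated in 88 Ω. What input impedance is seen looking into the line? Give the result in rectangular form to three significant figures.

Z_in ≈ 78.3 + j22 Ω

λ = v/f = 0.94·c / 1.35 GHz = 0.209 m
βl = 2π·l/λ = 2π × 0.461 = 166°
tan(βl) = tan(166°) = -0.25
Z_in = Z_0·(Z_L + jZ_0·tanβl)/(Z_0 + jZ_L·tanβl)
     = 50·(88 − j12.5)/(50 − j22)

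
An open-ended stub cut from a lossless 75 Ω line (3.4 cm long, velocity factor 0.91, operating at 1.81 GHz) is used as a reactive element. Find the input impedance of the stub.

λ = v/f = 0.91·c / 1.81 GHz = 0.151 m
βl = 2π·l/λ = 2π × 0.225 = 81.2°
tan(βl) = 6.42
For an open-ended stub, Z_in = −jZ_0·cot(βl) = −jZ_0/tan(βl)

Z_in ≈ −j11.7 Ω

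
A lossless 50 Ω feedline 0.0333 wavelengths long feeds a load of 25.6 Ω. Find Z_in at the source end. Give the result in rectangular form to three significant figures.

βl = 2π × 0.0333 = 12°
tan(βl) = tan(12°) = 0.212
Z_in = Z_0·(Z_L + jZ_0·tanβl)/(Z_0 + jZ_L·tanβl)
     = 50·(25.6 + j10.6)/(50 + j5.44)

Z_in ≈ 26.4 + j7.74 Ω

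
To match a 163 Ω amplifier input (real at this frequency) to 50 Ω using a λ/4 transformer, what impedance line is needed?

Z_qwt ≈ 90.3 Ω

Z_qwt = √(Z_0·R_L) = √(50 × 163) = √8150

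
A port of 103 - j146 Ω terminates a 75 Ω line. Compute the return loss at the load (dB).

Γ = (28 − j146)/(178 − j146), |Γ| = 0.646
RL = −20·log₁₀|Γ| = −20·log₁₀(0.646)

RL ≈ 3.8 dB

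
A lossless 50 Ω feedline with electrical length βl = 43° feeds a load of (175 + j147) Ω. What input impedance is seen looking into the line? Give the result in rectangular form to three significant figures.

tan(βl) = tan(43°) = 0.933
Z_in = Z_0·(Z_L + jZ_0·tanβl)/(Z_0 + jZ_L·tanβl)
     = 50·(175 + j194)/(-87.1 + j163)

Z_in ≈ 23.9 − j66.4 Ω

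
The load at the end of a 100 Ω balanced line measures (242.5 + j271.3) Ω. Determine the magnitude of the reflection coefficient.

|Γ| ≈ 0.701

Γ = (Z_L − Z_0)/(Z_L + Z_0) = (142.5 + j271.3)/(342.5 + j271.3)
|Γ| = 306/437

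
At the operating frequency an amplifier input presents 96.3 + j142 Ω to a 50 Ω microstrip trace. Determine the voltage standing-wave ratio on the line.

VSWR ≈ 6.48

Γ = (Z_L − Z_0)/(Z_L + Z_0) = (46.3 + j142)/(146.3 + j142)
|Γ| = 149/204 = 0.733
VSWR = (1 + |Γ|)/(1 − |Γ|) = 1.73/0.267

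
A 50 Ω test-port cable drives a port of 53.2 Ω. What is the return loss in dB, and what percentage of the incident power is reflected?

Γ = (53.2 − 50)/(53.2 + 50) = 0.031
RL = −20·log₁₀(0.031) = 30.2 dB
P_refl/P_inc = |Γ|² = 0.000961

RL ≈ 30.2 dB; 0.0961% of incident power reflected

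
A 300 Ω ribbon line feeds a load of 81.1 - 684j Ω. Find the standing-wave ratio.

Γ = (Z_L − Z_0)/(Z_L + Z_0) = (-218.9 − j684)/(381.1 − j684)
|Γ| = 718/783 = 0.917
VSWR = (1 + |Γ|)/(1 − |Γ|) = 1.92/0.0828

VSWR ≈ 23.2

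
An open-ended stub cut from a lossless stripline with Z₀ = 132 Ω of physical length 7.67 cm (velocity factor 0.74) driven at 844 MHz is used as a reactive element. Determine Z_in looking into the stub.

Z_in ≈ +j35.3 Ω

λ = v/f = 0.74·c / 844 MHz = 0.263 m
βl = 2π·l/λ = 2π × 0.292 = 105°
tan(βl) = -3.74
For an open-ended stub, Z_in = −jZ_0·cot(βl) = −jZ_0/tan(βl)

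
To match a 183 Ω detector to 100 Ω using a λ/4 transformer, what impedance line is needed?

Z_qwt = √(Z_0·R_L) = √(100 × 183) = √18300

Z_qwt ≈ 135 Ω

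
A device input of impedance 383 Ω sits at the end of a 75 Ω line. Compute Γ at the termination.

Γ = 0.672

Γ = (Z_L − Z_0)/(Z_L + Z_0) = (383 − 75)/(383 + 75) = 308/458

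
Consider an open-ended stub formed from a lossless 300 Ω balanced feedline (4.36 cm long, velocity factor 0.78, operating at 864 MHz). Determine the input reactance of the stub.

X_in ≈ -188 Ω (capacitive)

λ = v/f = 0.78·c / 864 MHz = 0.271 m
βl = 2π·l/λ = 2π × 0.161 = 58°
tan(βl) = 1.6
For an open-ended stub, Z_in = −jZ_0·cot(βl) = −jZ_0/tan(βl)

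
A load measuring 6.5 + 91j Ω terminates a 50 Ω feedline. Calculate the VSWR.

VSWR ≈ 33.3

Γ = (Z_L − Z_0)/(Z_L + Z_0) = (-43.5 + j91)/(56.5 + j91)
|Γ| = 101/107 = 0.942
VSWR = (1 + |Γ|)/(1 − |Γ|) = 1.94/0.0584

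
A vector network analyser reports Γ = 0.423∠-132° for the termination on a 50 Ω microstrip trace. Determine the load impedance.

Z_L ≈ 23.5 − j18 Ω

Z_L = Z_0·(1 + Γ)/(1 − Γ) = 50·(0.717 − j0.314)/(1.28 + j0.314)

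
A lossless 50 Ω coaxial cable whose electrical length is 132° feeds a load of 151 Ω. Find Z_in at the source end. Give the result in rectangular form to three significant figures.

tan(βl) = tan(132°) = -1.11
Z_in = Z_0·(Z_L + jZ_0·tanβl)/(Z_0 + jZ_L·tanβl)
     = 50·(151 − j55.5)/(50 − j168)

Z_in ≈ 27.5 + j36.8 Ω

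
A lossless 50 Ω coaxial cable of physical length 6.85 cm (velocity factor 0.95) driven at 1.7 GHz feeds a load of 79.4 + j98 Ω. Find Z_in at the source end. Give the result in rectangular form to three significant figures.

λ = v/f = 0.95·c / 1.7 GHz = 0.168 m
βl = 2π·l/λ = 2π × 0.409 = 147°
tan(βl) = tan(147°) = -0.647
Z_in = Z_0·(Z_L + jZ_0·tanβl)/(Z_0 + jZ_L·tanβl)
     = 50·(79.4 + j65.6)/(113 − j51.4)

Z_in ≈ 18.2 + j37.2 Ω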